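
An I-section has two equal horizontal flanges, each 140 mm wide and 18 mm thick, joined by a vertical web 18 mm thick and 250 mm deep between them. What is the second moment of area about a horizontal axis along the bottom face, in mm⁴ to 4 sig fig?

I_base ≈ 3.092 × 10⁸ mm⁴

Decompose the section into non-overlapping parts with the origin at the bottom-left of its bounding rectangle.
Bottom flange: 140 × 18, A = 2 520 mm², y = 9 mm, Ī = 68 040 mm⁴.
Web: 18 × 250, A = 4 500 mm², y = 143 mm, Ī = 23 437 500 mm⁴.
Top flange: 140 × 18, A = 2 520 mm², y = 277 mm, Ī = 68 040 mm⁴.
Transfer each piece to a horizontal axis along the bottom face using Ī + A·d² with d = y − 0:
  bottom flange: d = 9 mm → contributes +272 160 mm⁴
  web: d = 143 mm → contributes +115 458 000 mm⁴
  top flange: d = 277 mm → contributes +193 425 120 mm⁴
Total I = 309 155 280 mm⁴.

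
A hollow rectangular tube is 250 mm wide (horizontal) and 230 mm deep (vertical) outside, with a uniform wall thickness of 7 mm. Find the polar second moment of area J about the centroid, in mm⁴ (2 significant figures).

J ≈ 1.2 × 10⁸ mm⁴

Break the section into simple shapes (no overlaps), measuring from the bottom-left corner of the bounding box.
Outer rectangle: 250 × 230, A = 57 500 mm², y = 115 mm, Ī = 253 479 167 mm⁴.
Inner void (subtracted): 236 × 216, A = 50 976 mm², y = 115 mm, Ī = 198 194 688 mm⁴.
By symmetry the centroid is at mid-height, ȳ = 115 mm.
All pieces are centred on the centroidal x-axis, so I = ΣĪ (holes subtracted) = 55 284 479 mm⁴.
Repeating about the centroidal y-axis gives I_y = 62 882 559 mm⁴.
Polar second moment: J = I_x + I_y = 118 167 037 mm⁴.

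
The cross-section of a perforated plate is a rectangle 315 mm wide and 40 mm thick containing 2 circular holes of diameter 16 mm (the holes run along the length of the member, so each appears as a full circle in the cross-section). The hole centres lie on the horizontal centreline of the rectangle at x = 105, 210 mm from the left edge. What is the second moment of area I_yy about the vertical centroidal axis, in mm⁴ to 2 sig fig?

I_yy ≈ 1.0 × 10⁸ mm⁴

Break the section into simple shapes (no overlaps), measuring from the bottom-left corner of the bounding box.
Plate: 315 × 40, A = 12 600 mm², x = 157.5 mm, Ī = 104 186 250 mm⁴.
Hole 1 (subtracted): ⌀16, A = 201.1 mm², x = 105 mm, Ī = 3 217 mm⁴.
Hole 2 (subtracted): ⌀16, A = 201.1 mm², x = 210 mm, Ī = 3 217 mm⁴.
By symmetry the centroid is at mid-width, x̄ = 157.5 mm.
Transfer each piece to the vertical centroidal axis using Ī + A·d² with d = x − 157.5:
  plate: d = 0 mm → contributes +104 186 250 mm⁴
  hole 1: d = -52.5 mm → contributes −557 394 mm⁴
  hole 2: d = 52.5 mm → contributes −557 394 mm⁴
Total I = 103 071 462 mm⁴.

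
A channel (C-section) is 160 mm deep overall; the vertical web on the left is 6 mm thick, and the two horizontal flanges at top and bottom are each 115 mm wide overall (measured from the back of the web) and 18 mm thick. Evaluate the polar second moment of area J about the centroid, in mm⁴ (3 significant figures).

Treat the section as a set of non-overlapping primitives; coordinates are from the bounding-box lower-left.
Web: 6 × 160, A = 960 mm², y = 80 mm, Ī = 2 048 000 mm⁴.
Top flange (beyond web): 109 × 18, A = 1 962 mm², y = 151 mm, Ī = 52 974 mm⁴.
Bottom flange (beyond web): 109 × 18, A = 1 962 mm², y = 9 mm, Ī = 52 974 mm⁴.
By symmetry the centroid is at mid-height, ȳ = 80 mm.
Transfer each piece to the centroidal x-axis using Ī + A·d² with d = y − 80:
  web: d = 0 mm → contributes +2 048 000 mm⁴
  top flange (beyond web): d = 71 mm → contributes +9 943 416 mm⁴
  bottom flange (beyond web): d = -71 mm → contributes +9 943 416 mm⁴
Total I = 21 934 832 mm⁴.
For the y-axis: x̄ = 49.198 mm.
Repeating about the centroidal y-axis gives I_y = 6 438 085 mm⁴.
Polar second moment: J = I_x + I_y = 28 372 917 mm⁴.

J ≈ 2.84 × 10⁷ mm⁴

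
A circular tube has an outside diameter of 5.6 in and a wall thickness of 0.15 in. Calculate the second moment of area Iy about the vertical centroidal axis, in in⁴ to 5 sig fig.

Split into non-overlapping primitives; take the origin at the lower-left of the bounding box.
Outer circle: ⌀5.6, A = 24.63009 in², x = 2.8 in, Ī = 48.27497 in⁴.
Bore (subtracted): ⌀5.3, A = 22.06183 in², x = 2.8 in, Ī = 38.73231 in⁴.
By symmetry the centroid is at mid-width, x̄ = 2.8 in.
All pieces are centred on the vertical centroidal axis, so I = ΣĪ (holes subtracted) = 9.542661 in⁴.

Iy ≈ 9.5427 in⁴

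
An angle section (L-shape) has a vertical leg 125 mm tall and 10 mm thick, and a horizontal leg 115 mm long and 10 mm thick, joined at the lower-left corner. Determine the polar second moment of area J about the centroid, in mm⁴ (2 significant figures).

Break the section into simple shapes (no overlaps), measuring from the bottom-left corner of the bounding box.
Vertical leg: 10 × 125, A = 1 250 mm², y = 62.5 mm, Ī = 1 627 604 mm⁴.
Horizontal leg (remainder): 105 × 10, A = 1 050 mm², y = 5 mm, Ī = 8 750 mm⁴.
Centroid: ȳ = ΣA·y / ΣA = 36.25 mm.
Transfer each piece to the centroidal x-axis using Ī + A·d² with d = y − 36.25:
  vertical leg: d = 26.25 mm → contributes +2 488 932 mm⁴
  horizontal leg (remainder): d = -31.25 mm → contributes +1 034 141 mm⁴
Total I = 3 523 073 mm⁴.
For the y-axis: x̄ = 31.25 mm.
Repeating about the centroidal y-axis gives I_y = 2 861 823 mm⁴.
Polar second moment: J = I_x + I_y = 6 384 896 mm⁴.

J ≈ 6.4 × 10⁶ mm⁴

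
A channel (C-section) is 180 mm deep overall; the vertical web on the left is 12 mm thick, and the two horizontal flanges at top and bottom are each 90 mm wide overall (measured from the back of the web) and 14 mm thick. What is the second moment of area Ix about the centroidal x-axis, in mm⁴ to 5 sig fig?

Break the section into simple shapes (no overlaps), measuring from the bottom-left corner of the bounding box.
Web: 12 × 180, A = 2 160 mm², y = 90 mm, Ī = 5 832 000 mm⁴.
Top flange (beyond web): 78 × 14, A = 1 092 mm², y = 173 mm, Ī = 17 836 mm⁴.
Bottom flange (beyond web): 78 × 14, A = 1 092 mm², y = 7 mm, Ī = 17 836 mm⁴.
By symmetry the centroid is at mid-height, ȳ = 90 mm.
Transfer each piece to the centroidal x-axis using Ī + A·d² with d = y − 90:
  web: d = 0 mm → contributes +5 832 000 mm⁴
  top flange (beyond web): d = 83 mm → contributes +7 540 624 mm⁴
  bottom flange (beyond web): d = -83 mm → contributes +7 540 624 mm⁴
Total I = 20 913 248 mm⁴.

Ix ≈ 2.0913 × 10⁷ mm⁴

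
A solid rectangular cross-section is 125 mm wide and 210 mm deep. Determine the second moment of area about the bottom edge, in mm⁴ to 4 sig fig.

The section: 125 × 210, A = 26 250 mm², y = 105 mm, Ī = 96 468 750 mm⁴.
Transfer it to a horizontal axis along the bottom face using Ī + A·d² with d = y − 0:
  the section: d = 105 mm → contributes +385 875 000 mm⁴
Total I = 385 875 000 mm⁴.

I_base ≈ 3.859 × 10⁸ mm⁴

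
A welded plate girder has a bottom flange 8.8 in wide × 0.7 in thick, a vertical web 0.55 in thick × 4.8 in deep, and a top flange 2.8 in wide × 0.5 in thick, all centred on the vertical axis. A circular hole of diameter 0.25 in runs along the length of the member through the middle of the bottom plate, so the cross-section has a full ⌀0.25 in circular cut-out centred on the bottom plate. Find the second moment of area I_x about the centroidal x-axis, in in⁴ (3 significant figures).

Split into non-overlapping primitives; take the origin at the lower-left of the bounding box.
Bottom plate: 8.8 × 0.7, A = 6.16 in², y = 0.35 in, Ī = 0.25153 in⁴.
Web plate: 0.55 × 4.8, A = 2.64 in², y = 3.1 in, Ī = 5.0688 in⁴.
Top plate: 2.8 × 0.5, A = 1.4 in², y = 5.75 in, Ī = 0.029167 in⁴.
Hole (subtracted): ⌀0.25, A = 0.049087 in², y = 0.35 in, Ī = 0.00019175 in⁴.
Centroid: ȳ = ΣA·y / ΣA = 1.81 in.
Transfer each piece to the centroidal x-axis using Ī + A·d² with d = y − 1.81:
  bottom plate: d = -1.46 in → contributes +13.382 in⁴
  web plate: d = 1.29 in → contributes +9.4622 in⁴
  top plate: d = 3.94 in → contributes +21.763 in⁴
  hole: d = -1.46 in → contributes −0.10482 in⁴
Total I = 44.502 in⁴.

I_x ≈ 44.5 in⁴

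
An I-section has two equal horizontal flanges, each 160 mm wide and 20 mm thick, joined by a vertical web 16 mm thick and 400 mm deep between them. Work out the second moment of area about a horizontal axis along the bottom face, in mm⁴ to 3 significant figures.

I_base ≈ 9.87 × 10⁸ mm⁴

Split into non-overlapping primitives; take the origin at the lower-left of the bounding box.
Bottom flange: 160 × 20, A = 3 200 mm², y = 10 mm, Ī = 106 667 mm⁴.
Web: 16 × 400, A = 6 400 mm², y = 220 mm, Ī = 85 333 333 mm⁴.
Top flange: 160 × 20, A = 3 200 mm², y = 430 mm, Ī = 106 667 mm⁴.
Transfer each piece to a horizontal axis along the bottom face using Ī + A·d² with d = y − 0:
  bottom flange: d = 10 mm → contributes +426 667 mm⁴
  web: d = 220 mm → contributes +395 093 333 mm⁴
  top flange: d = 430 mm → contributes +591 786 667 mm⁴
Total I = 987 306 667 mm⁴.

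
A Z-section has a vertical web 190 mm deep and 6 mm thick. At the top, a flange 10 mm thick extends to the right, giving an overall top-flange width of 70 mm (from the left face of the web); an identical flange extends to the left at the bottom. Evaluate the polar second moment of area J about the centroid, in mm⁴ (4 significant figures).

Treat the section as a set of non-overlapping primitives; coordinates are from the bounding-box lower-left.
Web: 6 × 190, A = 1 140 mm², y = 95 mm, Ī = 3 429 500 mm⁴.
Top flange (beyond web): 64 × 10, A = 640 mm², y = 185 mm, Ī = 5333.33 mm⁴.
Bottom flange (beyond web): 64 × 10, A = 640 mm², y = 5 mm, Ī = 5333.33 mm⁴.
Centroid: ȳ = ΣA·y / ΣA = 95 mm.
Transfer each piece to the centroidal x-axis using Ī + A·d² with d = y − 95:
  web: d = 0 mm → contributes +3 429 500 mm⁴
  top flange (beyond web): d = 90 mm → contributes +5 189 333 mm⁴
  bottom flange (beyond web): d = -90 mm → contributes +5 189 333 mm⁴
Total I = 13 808 167 mm⁴.
For the y-axis: x̄ = 67 mm.
Repeating about the centroidal y-axis gives I_y = 2 008 327 mm⁴.
Polar second moment: J = I_x + I_y = 15 816 493 mm⁴.

J ≈ 1.582 × 10⁷ mm⁴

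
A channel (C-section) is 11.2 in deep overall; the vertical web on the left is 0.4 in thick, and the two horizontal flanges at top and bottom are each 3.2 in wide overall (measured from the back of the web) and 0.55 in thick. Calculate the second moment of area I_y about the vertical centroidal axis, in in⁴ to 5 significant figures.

I_y ≈ 6.7445 in⁴

Treat the section as a set of non-overlapping primitives; coordinates are from the bounding-box lower-left.
Web: 0.4 × 11.2, A = 4.48 in², x = 0.2 in, Ī = 0.05973333 in⁴.
Top flange (beyond web): 2.8 × 0.55, A = 1.54 in², x = 1.8 in, Ī = 1.006133 in⁴.
Bottom flange (beyond web): 2.8 × 0.55, A = 1.54 in², x = 1.8 in, Ī = 1.006133 in⁴.
Centroid: x̄ = ΣA·x / ΣA = 0.8518519 in.
Transfer each piece to the vertical centroidal axis using Ī + A·d² with d = x − 0.8518519:
  web: d = -0.6518519 in → contributes +1.963334 in⁴
  top flange (beyond web): d = 0.9481481 in → contributes +2.39057 in⁴
  bottom flange (beyond web): d = 0.9481481 in → contributes +2.39057 in⁴
Total I = 6.744474 in⁴.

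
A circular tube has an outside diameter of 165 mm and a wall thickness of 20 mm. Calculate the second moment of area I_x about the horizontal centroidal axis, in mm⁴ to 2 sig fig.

I_x ≈ 2.4 × 10⁷ mm⁴

Decompose the section into non-overlapping parts with the origin at the bottom-left of its bounding rectangle.
Outer circle: ⌀165, A = 21 382 mm², y = 82.5 mm, Ī = 36 383 601 mm⁴.
Bore (subtracted): ⌀125, A = 12 272 mm², y = 82.5 mm, Ī = 11 984 225 mm⁴.
By symmetry the centroid is at mid-height, ȳ = 82.5 mm.
All pieces are centred on the horizontal centroidal axis, so I = ΣĪ (holes subtracted) = 24 399 376 mm⁴.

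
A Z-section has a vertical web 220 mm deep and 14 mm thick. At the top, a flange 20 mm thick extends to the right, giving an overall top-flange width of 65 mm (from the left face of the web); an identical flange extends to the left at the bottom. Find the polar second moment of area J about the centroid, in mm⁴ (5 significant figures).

Decompose the section into non-overlapping parts with the origin at the bottom-left of its bounding rectangle.
Web: 14 × 220, A = 3 080 mm², y = 110 mm, Ī = 12 422 667 mm⁴.
Top flange (beyond web): 51 × 20, A = 1 020 mm², y = 210 mm, Ī = 34 000 mm⁴.
Bottom flange (beyond web): 51 × 20, A = 1 020 mm², y = 10 mm, Ī = 34 000 mm⁴.
Centroid: ȳ = ΣA·y / ΣA = 110 mm.
Transfer each piece to the centroidal x-axis using Ī + A·d² with d = y − 110:
  web: d = 0 mm → contributes +12 422 667 mm⁴
  top flange (beyond web): d = 100 mm → contributes +10 234 000 mm⁴
  bottom flange (beyond web): d = -100 mm → contributes +10 234 000 mm⁴
Total I = 32 890 667 mm⁴.
For the y-axis: x̄ = 58 mm.
Repeating about the centroidal y-axis gives I_y = 2 647 227 mm⁴.
Polar second moment: J = I_x + I_y = 35 537 893 mm⁴.

J ≈ 3.5538 × 10⁷ mm⁴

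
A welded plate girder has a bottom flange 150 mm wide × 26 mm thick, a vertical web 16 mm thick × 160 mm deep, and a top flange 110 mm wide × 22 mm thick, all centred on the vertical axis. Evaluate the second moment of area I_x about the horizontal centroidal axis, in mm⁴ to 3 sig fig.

I_x ≈ 5.73 × 10⁷ mm⁴

Decompose the section into non-overlapping parts with the origin at the bottom-left of its bounding rectangle.
Bottom plate: 150 × 26, A = 3 900 mm², y = 13 mm, Ī = 219 700 mm⁴.
Web plate: 16 × 160, A = 2 560 mm², y = 106 mm, Ī = 5 461 333 mm⁴.
Top plate: 110 × 22, A = 2 420 mm², y = 197 mm, Ī = 97 607 mm⁴.
Centroid: ȳ = ΣA·y / ΣA = 89.955 mm.
Transfer each piece to the horizontal centroidal axis using Ī + A·d² with d = y − 89.955:
  bottom plate: d = -76.955 mm → contributes +23 315 754 mm⁴
  web plate: d = 16.045 mm → contributes +6 120 389 mm⁴
  top plate: d = 107.05 mm → contributes +27 827 520 mm⁴
Total I = 57 263 662 mm⁴.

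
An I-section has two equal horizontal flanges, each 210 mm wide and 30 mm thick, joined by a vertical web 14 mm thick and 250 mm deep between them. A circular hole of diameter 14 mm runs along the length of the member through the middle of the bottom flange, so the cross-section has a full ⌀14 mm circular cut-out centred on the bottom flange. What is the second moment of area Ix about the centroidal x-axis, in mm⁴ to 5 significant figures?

Treat the section as a set of non-overlapping primitives; coordinates are from the bounding-box lower-left.
Bottom flange: 210 × 30, A = 6 300 mm², y = 15 mm, Ī = 472 500 mm⁴.
Web: 14 × 250, A = 3 500 mm², y = 155 mm, Ī = 18 229 167 mm⁴.
Top flange: 210 × 30, A = 6 300 mm², y = 295 mm, Ī = 472 500 mm⁴.
Hole (subtracted): ⌀14, A = 153.938 mm², y = 15 mm, Ī = 1885.741 mm⁴.
Centroid: ȳ = ΣA·y / ΣA = 156.3515 mm.
Transfer each piece to the centroidal x-axis using Ī + A·d² with d = y − 156.3515:
  bottom flange: d = -141.3515 mm → contributes +126 348 078 mm⁴
  web: d = -1.351514 mm → contributes +18 235 560 mm⁴
  top flange: d = 138.6485 mm → contributes +121 579 937 mm⁴
  hole: d = -141.3515 mm → contributes −3 077 606 mm⁴
Total I = 263 085 968 mm⁴.

Ix ≈ 2.6309 × 10⁸ mm⁴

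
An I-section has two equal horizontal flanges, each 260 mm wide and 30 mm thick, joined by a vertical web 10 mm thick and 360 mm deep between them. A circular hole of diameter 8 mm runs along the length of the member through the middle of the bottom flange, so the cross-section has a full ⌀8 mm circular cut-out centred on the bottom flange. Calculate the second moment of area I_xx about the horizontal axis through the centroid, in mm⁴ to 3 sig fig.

I_xx ≈ 6.31 × 10⁸ mm⁴

Split into non-overlapping primitives; take the origin at the lower-left of the bounding box.
Bottom flange: 260 × 30, A = 7 800 mm², y = 15 mm, Ī = 585 000 mm⁴.
Web: 10 × 360, A = 3 600 mm², y = 210 mm, Ī = 38 880 000 mm⁴.
Top flange: 260 × 30, A = 7 800 mm², y = 405 mm, Ī = 585 000 mm⁴.
Hole (subtracted): ⌀8, A = 50.265 mm², y = 15 mm, Ī = 201.06 mm⁴.
Centroid: ȳ = ΣA·y / ΣA = 210.51 mm.
Transfer each piece to the horizontal axis through the centroid using Ī + A·d² with d = y − 210.51:
  bottom flange: d = -195.51 mm → contributes +298 739 088 mm⁴
  web: d = -0.51185 mm → contributes +38 880 943 mm⁴
  top flange: d = 194.49 mm → contributes +295 624 999 mm⁴
  hole: d = -195.51 mm → contributes −1 921 593 mm⁴
Total I = 631 323 437 mm⁴.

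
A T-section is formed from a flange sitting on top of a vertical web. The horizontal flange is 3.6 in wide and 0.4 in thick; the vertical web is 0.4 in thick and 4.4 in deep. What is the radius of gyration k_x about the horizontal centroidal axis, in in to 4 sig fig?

k_x ≈ 1.523 in

Break the section into simple shapes (no overlaps), measuring from the bottom-left corner of the bounding box.
Flange: 3.6 × 0.4, A = 1.44 in², y = 4.6 in, Ī = 0.0192 in⁴.
Web: 0.4 × 4.4, A = 1.76 in², y = 2.2 in, Ī = 2.83947 in⁴.
Centroid: ȳ = ΣA·y / ΣA = 3.28 in.
Transfer each piece to the horizontal centroidal axis using Ī + A·d² with d = y − 3.28:
  flange: d = 1.32 in → contributes +2.52826 in⁴
  web: d = -1.08 in → contributes +4.89233 in⁴
Total I = 7.42059 in⁴.
Radius of gyration: k = √(I/A) = √(7.42059 / 3.2) = 1.5228 in.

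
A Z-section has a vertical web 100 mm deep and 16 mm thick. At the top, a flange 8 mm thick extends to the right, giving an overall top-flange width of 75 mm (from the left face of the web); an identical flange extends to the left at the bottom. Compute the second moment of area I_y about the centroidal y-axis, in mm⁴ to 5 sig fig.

I_y ≈ 1.6355 × 10⁶ mm⁴

Break the section into simple shapes (no overlaps), measuring from the bottom-left corner of the bounding box.
Web: 16 × 100, A = 1 600 mm², x = 67 mm, Ī = 34133.33 mm⁴.
Top flange (beyond web): 59 × 8, A = 472 mm², x = 104.5 mm, Ī = 136919.3 mm⁴.
Bottom flange (beyond web): 59 × 8, A = 472 mm², x = 29.5 mm, Ī = 136919.3 mm⁴.
Centroid: x̄ = ΣA·x / ΣA = 67 mm.
Transfer each piece to the centroidal y-axis using Ī + A·d² with d = x − 67:
  web: d = 0 mm → contributes +34133.33 mm⁴
  top flange (beyond web): d = 37.5 mm → contributes +800669.3 mm⁴
  bottom flange (beyond web): d = -37.5 mm → contributes +800669.3 mm⁴
Total I = 1 635 472 mm⁴.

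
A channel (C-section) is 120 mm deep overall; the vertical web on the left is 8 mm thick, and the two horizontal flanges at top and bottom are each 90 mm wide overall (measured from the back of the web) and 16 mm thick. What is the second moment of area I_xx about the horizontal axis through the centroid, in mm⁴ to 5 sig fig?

I_xx ≈ 8.3033 × 10⁶ mm⁴

Split into non-overlapping primitives; take the origin at the lower-left of the bounding box.
Web: 8 × 120, A = 960 mm², y = 60 mm, Ī = 1 152 000 mm⁴.
Top flange (beyond web): 82 × 16, A = 1 312 mm², y = 112 mm, Ī = 27989.33 mm⁴.
Bottom flange (beyond web): 82 × 16, A = 1 312 mm², y = 8 mm, Ī = 27989.33 mm⁴.
By symmetry the centroid is at mid-height, ȳ = 60 mm.
Transfer each piece to the horizontal axis through the centroid using Ī + A·d² with d = y − 60:
  web: d = 0 mm → contributes +1 152 000 mm⁴
  top flange (beyond web): d = 52 mm → contributes +3 575 637 mm⁴
  bottom flange (beyond web): d = -52 mm → contributes +3 575 637 mm⁴
Total I = 8 303 275 mm⁴.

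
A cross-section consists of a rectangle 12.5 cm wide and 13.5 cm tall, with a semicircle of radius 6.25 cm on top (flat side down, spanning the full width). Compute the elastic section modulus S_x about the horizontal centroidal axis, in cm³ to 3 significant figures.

S_x ≈ 639 cm³

Break the section into simple shapes (no overlaps), measuring from the bottom-left corner of the bounding box.
Rectangular body: 12.5 × 13.5, A = 168.75 cm², y = 6.75 cm, Ī = 2562.9 cm⁴.
Semicircular cap: semicircle r = 6.25, A = 61.359 cm², y = 16.153 cm, Ī = 167.48 cm⁴.
Centroid: ȳ = ΣA·y / ΣA = 9.2572 cm.
Transfer each piece to the horizontal centroidal axis using Ī + A·d² with d = y − 9.2572:
  rectangular body: d = -2.5072 cm → contributes +3623.7 cm⁴
  semicircular cap: d = 6.8954 cm → contributes +3084.9 cm⁴
Total I = 6708.5 cm⁴.
Extreme fibre distance c = 10.493 cm; S = I/c = 639.35 cm³.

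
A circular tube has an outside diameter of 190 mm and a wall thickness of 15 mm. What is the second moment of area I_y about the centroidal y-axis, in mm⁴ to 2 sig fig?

I_y ≈ 3.2 × 10⁷ mm⁴

Break the section into simple shapes (no overlaps), measuring from the bottom-left corner of the bounding box.
Outer circle: ⌀190, A = 28 353 mm², x = 95 mm, Ī = 63 971 171 mm⁴.
Bore (subtracted): ⌀160, A = 20 106 mm², x = 95 mm, Ī = 32 169 909 mm⁴.
By symmetry the centroid is at mid-width, x̄ = 95 mm.
All pieces are centred on the centroidal y-axis, so I = ΣĪ (holes subtracted) = 31 801 263 mm⁴.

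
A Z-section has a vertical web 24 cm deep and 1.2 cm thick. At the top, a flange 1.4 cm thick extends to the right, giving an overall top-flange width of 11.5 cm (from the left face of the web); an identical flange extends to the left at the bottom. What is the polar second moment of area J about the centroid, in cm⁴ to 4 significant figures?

J ≈ 6282 cm⁴

Treat the section as a set of non-overlapping primitives; coordinates are from the bounding-box lower-left.
Web: 1.2 × 24, A = 28.8 cm², y = 12 cm, Ī = 1382.4 cm⁴.
Top flange (beyond web): 10.3 × 1.4, A = 14.42 cm², y = 23.3 cm, Ī = 2.35527 cm⁴.
Bottom flange (beyond web): 10.3 × 1.4, A = 14.42 cm², y = 0.7 cm, Ī = 2.35527 cm⁴.
Centroid: ȳ = ΣA·y / ΣA = 12 cm.
Transfer each piece to the centroidal x-axis using Ī + A·d² with d = y − 12:
  web: d = 0 cm → contributes +1382.4 cm⁴
  top flange (beyond web): d = 11.3 cm → contributes +1843.65 cm⁴
  bottom flange (beyond web): d = -11.3 cm → contributes +1843.65 cm⁴
Total I = 5069.69 cm⁴.
For the y-axis: x̄ = 10.9 cm.
Repeating about the centroidal y-axis gives I_y = 1211.95 cm⁴.
Polar second moment: J = I_x + I_y = 6281.64 cm⁴.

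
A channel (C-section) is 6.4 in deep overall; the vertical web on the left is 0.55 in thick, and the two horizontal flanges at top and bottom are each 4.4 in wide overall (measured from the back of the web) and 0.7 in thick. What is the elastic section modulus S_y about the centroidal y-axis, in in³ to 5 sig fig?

Split into non-overlapping primitives; take the origin at the lower-left of the bounding box.
Web: 0.55 × 6.4, A = 3.52 in², x = 0.275 in, Ī = 0.08873333 in⁴.
Top flange (beyond web): 3.85 × 0.7, A = 2.695 in², x = 2.475 in, Ī = 3.328886 in⁴.
Bottom flange (beyond web): 3.85 × 0.7, A = 2.695 in², x = 2.475 in, Ī = 3.328886 in⁴.
Centroid: x̄ = ΣA·x / ΣA = 1.605864 in.
Transfer each piece to the centroidal y-axis using Ī + A·d² with d = x − 1.605864:
  web: d = -1.330864 in → contributes +6.323356 in⁴
  top flange (beyond web): d = 0.8691358 in → contributes +5.364681 in⁴
  bottom flange (beyond web): d = 0.8691358 in → contributes +5.364681 in⁴
Total I = 17.05272 in⁴.
Extreme fibre distance c = 2.794136 in; S = I/c = 6.103039 in³.

S_y ≈ 6.1030 in³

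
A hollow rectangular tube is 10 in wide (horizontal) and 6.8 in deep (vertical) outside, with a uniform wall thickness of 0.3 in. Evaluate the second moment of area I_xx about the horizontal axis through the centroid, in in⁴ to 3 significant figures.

I_xx ≈ 75.3 in⁴

Break the section into simple shapes (no overlaps), measuring from the bottom-left corner of the bounding box.
Outer rectangle: 10 × 6.8, A = 68 in², y = 3.4 in, Ī = 262.03 in⁴.
Inner void (subtracted): 9.4 × 6.2, A = 58.28 in², y = 3.4 in, Ī = 186.69 in⁴.
By symmetry the centroid is at mid-height, ȳ = 3.4 in.
All pieces are centred on the horizontal axis through the centroid, so I = ΣĪ (holes subtracted) = 75.336 in⁴.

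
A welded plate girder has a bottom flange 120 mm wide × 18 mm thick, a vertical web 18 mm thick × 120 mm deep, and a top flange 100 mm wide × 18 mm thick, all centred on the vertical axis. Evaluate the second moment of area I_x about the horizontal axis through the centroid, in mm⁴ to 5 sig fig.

Break the section into simple shapes (no overlaps), measuring from the bottom-left corner of the bounding box.
Bottom plate: 120 × 18, A = 2 160 mm², y = 9 mm, Ī = 58 320 mm⁴.
Web plate: 18 × 120, A = 2 160 mm², y = 78 mm, Ī = 2 592 000 mm⁴.
Top plate: 100 × 18, A = 1 800 mm², y = 147 mm, Ī = 48 600 mm⁴.
Centroid: ȳ = ΣA·y / ΣA = 73.94118 mm.
Transfer each piece to the horizontal axis through the centroid using Ī + A·d² with d = y − 73.94118:
  bottom plate: d = -64.94118 mm → contributes +9 167 810 mm⁴
  web plate: d = 4.058824 mm → contributes +2 627 584 mm⁴
  top plate: d = 73.05882 mm → contributes +9 656 265 mm⁴
Total I = 21 451 659 mm⁴.

I_x ≈ 2.1452 × 10⁷ mm⁴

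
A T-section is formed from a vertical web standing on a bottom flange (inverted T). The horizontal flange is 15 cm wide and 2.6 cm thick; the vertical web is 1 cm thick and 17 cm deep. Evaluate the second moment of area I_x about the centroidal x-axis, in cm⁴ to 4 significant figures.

Break the section into simple shapes (no overlaps), measuring from the bottom-left corner of the bounding box.
Flange: 15 × 2.6, A = 39 cm², y = 1.3 cm, Ī = 21.97 cm⁴.
Web: 1 × 17, A = 17 cm², y = 11.1 cm, Ī = 409.417 cm⁴.
Centroid: ȳ = ΣA·y / ΣA = 4.275 cm.
Transfer each piece to the centroidal x-axis using Ī + A·d² with d = y − 4.275:
  flange: d = -2.975 cm → contributes +367.144 cm⁴
  web: d = 6.825 cm → contributes +1201.29 cm⁴
Total I = 1568.43 cm⁴.

I_x ≈ 1568 cm⁴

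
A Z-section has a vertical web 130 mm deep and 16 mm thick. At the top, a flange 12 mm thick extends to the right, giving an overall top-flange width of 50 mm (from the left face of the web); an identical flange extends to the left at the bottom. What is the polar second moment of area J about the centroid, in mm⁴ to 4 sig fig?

Treat the section as a set of non-overlapping primitives; coordinates are from the bounding-box lower-left.
Web: 16 × 130, A = 2 080 mm², y = 65 mm, Ī = 2 929 333 mm⁴.
Top flange (beyond web): 34 × 12, A = 408 mm², y = 124 mm, Ī = 4 896 mm⁴.
Bottom flange (beyond web): 34 × 12, A = 408 mm², y = 6 mm, Ī = 4 896 mm⁴.
Centroid: ȳ = ΣA·y / ΣA = 65 mm.
Transfer each piece to the centroidal x-axis using Ī + A·d² with d = y − 65:
  web: d = 0 mm → contributes +2 929 333 mm⁴
  top flange (beyond web): d = 59 mm → contributes +1 425 144 mm⁴
  bottom flange (beyond web): d = -59 mm → contributes +1 425 144 mm⁴
Total I = 5 779 621 mm⁴.
For the y-axis: x̄ = 42 mm.
Repeating about the centroidal y-axis gives I_y = 632 981 mm⁴.
Polar second moment: J = I_x + I_y = 6 412 603 mm⁴.

J ≈ 6.413 × 10⁶ mm⁴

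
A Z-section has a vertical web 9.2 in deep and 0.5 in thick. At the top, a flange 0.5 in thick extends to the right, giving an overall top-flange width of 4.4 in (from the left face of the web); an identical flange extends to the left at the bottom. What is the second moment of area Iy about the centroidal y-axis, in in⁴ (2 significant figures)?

Decompose the section into non-overlapping parts with the origin at the bottom-left of its bounding rectangle.
Web: 0.5 × 9.2, A = 4.6 in², x = 4.15 in, Ī = 0.09583 in⁴.
Top flange (beyond web): 3.9 × 0.5, A = 1.95 in², x = 6.35 in, Ī = 2.472 in⁴.
Bottom flange (beyond web): 3.9 × 0.5, A = 1.95 in², x = 1.95 in, Ī = 2.472 in⁴.
Centroid: x̄ = ΣA·x / ΣA = 4.15 in.
Transfer each piece to the centroidal y-axis using Ī + A·d² with d = x − 4.15:
  web: d = 0 in → contributes +0.09583 in⁴
  top flange (beyond web): d = 2.2 in → contributes +11.91 in⁴
  bottom flange (beyond web): d = -2.2 in → contributes +11.91 in⁴
Total I = 23.92 in⁴.

Iy ≈ 24 in⁴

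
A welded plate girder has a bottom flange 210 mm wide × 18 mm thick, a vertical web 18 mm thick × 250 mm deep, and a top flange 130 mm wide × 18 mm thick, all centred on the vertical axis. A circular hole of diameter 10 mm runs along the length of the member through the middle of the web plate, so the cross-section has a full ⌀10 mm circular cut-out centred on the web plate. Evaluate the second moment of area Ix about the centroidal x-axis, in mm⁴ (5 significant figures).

Ix ≈ 1.2996 × 10⁸ mm⁴

Decompose the section into non-overlapping parts with the origin at the bottom-left of its bounding rectangle.
Bottom plate: 210 × 18, A = 3 780 mm², y = 9 mm, Ī = 102 060 mm⁴.
Web plate: 18 × 250, A = 4 500 mm², y = 143 mm, Ī = 23 437 500 mm⁴.
Top plate: 130 × 18, A = 2 340 mm², y = 277 mm, Ī = 63 180 mm⁴.
Hole (subtracted): ⌀10, A = 78.53982 mm², y = 143 mm, Ī = 490.8739 mm⁴.
Centroid: ȳ = ΣA·y / ΣA = 124.6951 mm.
Transfer each piece to the centroidal x-axis using Ī + A·d² with d = y − 124.6951:
  bottom plate: d = -115.6951 mm → contributes +50 698 737 mm⁴
  web plate: d = 18.30486 mm → contributes +24 945 306 mm⁴
  top plate: d = 152.3049 mm → contributes +54 343 626 mm⁴
  hole: d = 18.30486 mm → contributes −26807.06 mm⁴
Total I = 129 960 862 mm⁴.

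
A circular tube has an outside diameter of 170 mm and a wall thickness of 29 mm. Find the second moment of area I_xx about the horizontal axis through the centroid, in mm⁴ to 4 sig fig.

I_xx ≈ 3.327 × 10⁷ mm⁴

Split into non-overlapping primitives; take the origin at the lower-left of the bounding box.
Outer circle: ⌀170, A = 22 698 mm², y = 85 mm, Ī = 40 998 275 mm⁴.
Bore (subtracted): ⌀112, A = 9852.03 mm², y = 85 mm, Ī = 7 723 995 mm⁴.
By symmetry the centroid is at mid-height, ȳ = 85 mm.
All pieces are centred on the horizontal axis through the centroid, so I = ΣĪ (holes subtracted) = 33 274 280 mm⁴.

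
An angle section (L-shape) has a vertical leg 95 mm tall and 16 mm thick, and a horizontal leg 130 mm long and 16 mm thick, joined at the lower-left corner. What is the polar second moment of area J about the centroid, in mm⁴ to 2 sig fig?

J ≈ 8.0 × 10⁶ mm⁴

Split into non-overlapping primitives; take the origin at the lower-left of the bounding box.
Vertical leg: 16 × 95, A = 1 520 mm², y = 47.5 mm, Ī = 1 143 167 mm⁴.
Horizontal leg (remainder): 114 × 16, A = 1 824 mm², y = 8 mm, Ī = 38 912 mm⁴.
Centroid: ȳ = ΣA·y / ΣA = 25.95 mm.
Transfer each piece to the centroidal x-axis using Ī + A·d² with d = y − 25.95:
  vertical leg: d = 21.55 mm → contributes +1 848 761 mm⁴
  horizontal leg (remainder): d = -17.95 mm → contributes +626 907 mm⁴
Total I = 2 475 668 mm⁴.
For the y-axis: x̄ = 43.45 mm.
Repeating about the centroidal y-axis gives I_y = 5 510 728 mm⁴.
Polar second moment: J = I_x + I_y = 7 986 396 mm⁴.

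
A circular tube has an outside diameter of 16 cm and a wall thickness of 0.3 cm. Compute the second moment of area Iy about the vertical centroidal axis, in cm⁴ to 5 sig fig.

Treat the section as a set of non-overlapping primitives; coordinates are from the bounding-box lower-left.
Outer circle: ⌀16, A = 201.0619 cm², x = 8 cm, Ī = 3216.991 cm⁴.
Bore (subtracted): ⌀15.4, A = 186.265 cm², x = 8 cm, Ī = 2760.913 cm⁴.
By symmetry the centroid is at mid-width, x̄ = 8 cm.
All pieces are centred on the vertical centroidal axis, so I = ΣĪ (holes subtracted) = 456.0775 cm⁴.

Iy ≈ 456.08 cm⁴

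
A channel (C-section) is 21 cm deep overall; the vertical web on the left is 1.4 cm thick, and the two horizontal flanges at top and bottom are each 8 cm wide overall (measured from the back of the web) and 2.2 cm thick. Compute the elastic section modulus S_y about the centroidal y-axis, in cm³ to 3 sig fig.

S_y ≈ 64.7 cm³

Split into non-overlapping primitives; take the origin at the lower-left of the bounding box.
Web: 1.4 × 21, A = 29.4 cm², x = 0.7 cm, Ī = 4.802 cm⁴.
Top flange (beyond web): 6.6 × 2.2, A = 14.52 cm², x = 4.7 cm, Ī = 52.708 cm⁴.
Bottom flange (beyond web): 6.6 × 2.2, A = 14.52 cm², x = 4.7 cm, Ī = 52.708 cm⁴.
Centroid: x̄ = ΣA·x / ΣA = 2.6877 cm.
Transfer each piece to the centroidal y-axis using Ī + A·d² with d = x − 2.6877:
  web: d = -1.9877 cm → contributes +120.96 cm⁴
  top flange (beyond web): d = 2.0123 cm → contributes +111.51 cm⁴
  bottom flange (beyond web): d = 2.0123 cm → contributes +111.51 cm⁴
Total I = 343.97 cm⁴.
Extreme fibre distance c = 5.3123 cm; S = I/c = 64.749 cm³.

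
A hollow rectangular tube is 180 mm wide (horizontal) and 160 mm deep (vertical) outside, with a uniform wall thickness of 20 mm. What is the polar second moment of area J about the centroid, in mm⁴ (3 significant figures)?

J ≈ 9.16 × 10⁷ mm⁴

Break the section into simple shapes (no overlaps), measuring from the bottom-left corner of the bounding box.
Outer rectangle: 180 × 160, A = 28 800 mm², y = 80 mm, Ī = 61 440 000 mm⁴.
Inner void (subtracted): 140 × 120, A = 16 800 mm², y = 80 mm, Ī = 20 160 000 mm⁴.
By symmetry the centroid is at mid-height, ȳ = 80 mm.
All pieces are centred on the centroidal x-axis, so I = ΣĪ (holes subtracted) = 41 280 000 mm⁴.
Repeating about the centroidal y-axis gives I_y = 50 320 000 mm⁴.
Polar second moment: J = I_x + I_y = 91 600 000 mm⁴.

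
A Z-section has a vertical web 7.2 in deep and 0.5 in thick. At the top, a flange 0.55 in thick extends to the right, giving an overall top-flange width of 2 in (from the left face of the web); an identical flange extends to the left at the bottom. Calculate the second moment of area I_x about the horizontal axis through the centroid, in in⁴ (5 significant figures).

Split into non-overlapping primitives; take the origin at the lower-left of the bounding box.
Web: 0.5 × 7.2, A = 3.6 in², y = 3.6 in, Ī = 15.552 in⁴.
Top flange (beyond web): 1.5 × 0.55, A = 0.825 in², y = 6.925 in, Ī = 0.02079688 in⁴.
Bottom flange (beyond web): 1.5 × 0.55, A = 0.825 in², y = 0.275 in, Ī = 0.02079688 in⁴.
Centroid: ȳ = ΣA·y / ΣA = 3.6 in.
Transfer each piece to the horizontal axis through the centroid using Ī + A·d² with d = y − 3.6:
  web: d = 0 in → contributes +15.552 in⁴
  top flange (beyond web): d = 3.325 in → contributes +9.141688 in⁴
  bottom flange (beyond web): d = -3.325 in → contributes +9.141688 in⁴
Total I = 33.83538 in⁴.

I_x ≈ 33.835 in⁴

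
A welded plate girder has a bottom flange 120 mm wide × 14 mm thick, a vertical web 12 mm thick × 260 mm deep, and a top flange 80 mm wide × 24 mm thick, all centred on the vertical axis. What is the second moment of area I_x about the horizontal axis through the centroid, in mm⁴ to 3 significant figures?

Treat the section as a set of non-overlapping primitives; coordinates are from the bounding-box lower-left.
Bottom plate: 120 × 14, A = 1 680 mm², y = 7 mm, Ī = 27 440 mm⁴.
Web plate: 12 × 260, A = 3 120 mm², y = 144 mm, Ī = 17 576 000 mm⁴.
Top plate: 80 × 24, A = 1 920 mm², y = 286 mm, Ī = 92 160 mm⁴.
Centroid: ȳ = ΣA·y / ΣA = 150.32 mm.
Transfer each piece to the horizontal axis through the centroid using Ī + A·d² with d = y − 150.32:
  bottom plate: d = -143.32 mm → contributes +34 536 374 mm⁴
  web plate: d = -6.3214 mm → contributes +17 700 677 mm⁴
  top plate: d = 135.68 mm → contributes +35 436 816 mm⁴
Total I = 87 673 866 mm⁴.

I_x ≈ 8.77 × 10⁷ mm⁴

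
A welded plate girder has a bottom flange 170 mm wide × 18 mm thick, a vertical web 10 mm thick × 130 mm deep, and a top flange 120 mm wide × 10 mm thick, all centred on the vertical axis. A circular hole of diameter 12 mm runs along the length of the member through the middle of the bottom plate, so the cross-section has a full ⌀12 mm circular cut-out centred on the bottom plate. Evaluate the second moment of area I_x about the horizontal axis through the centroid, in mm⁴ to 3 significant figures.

I_x ≈ 2.06 × 10⁷ mm⁴

Split into non-overlapping primitives; take the origin at the lower-left of the bounding box.
Bottom plate: 170 × 18, A = 3 060 mm², y = 9 mm, Ī = 82 620 mm⁴.
Web plate: 10 × 130, A = 1 300 mm², y = 83 mm, Ī = 1 830 833 mm⁴.
Top plate: 120 × 10, A = 1 200 mm², y = 153 mm, Ī = 10 000 mm⁴.
Hole (subtracted): ⌀12, A = 113.1 mm², y = 9 mm, Ī = 1017.9 mm⁴.
Centroid: ȳ = ΣA·y / ΣA = 58.386 mm.
Transfer each piece to the horizontal axis through the centroid using Ī + A·d² with d = y − 58.386:
  bottom plate: d = -49.386 mm → contributes +7 545 849 mm⁴
  web plate: d = 24.614 mm → contributes +2 618 446 mm⁴
  top plate: d = 94.614 mm → contributes +10 752 201 mm⁴
  hole: d = -49.386 mm → contributes −276 858 mm⁴
Total I = 20 639 638 mm⁴.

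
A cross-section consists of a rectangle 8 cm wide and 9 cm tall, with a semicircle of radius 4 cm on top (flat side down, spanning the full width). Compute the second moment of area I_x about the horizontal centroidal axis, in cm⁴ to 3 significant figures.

I_x ≈ 1230 cm⁴

Split into non-overlapping primitives; take the origin at the lower-left of the bounding box.
Rectangular body: 8 × 9, A = 72 cm², y = 4.5 cm, Ī = 486 cm⁴.
Semicircular cap: semicircle r = 4, A = 25.133 cm², y = 10.698 cm, Ī = 28.098 cm⁴.
Centroid: ȳ = ΣA·y / ΣA = 6.1036 cm.
Transfer each piece to the horizontal centroidal axis using Ī + A·d² with d = y − 6.1036:
  rectangular body: d = -1.6036 cm → contributes +671.15 cm⁴
  semicircular cap: d = 4.594 cm → contributes +558.53 cm⁴
Total I = 1229.7 cm⁴.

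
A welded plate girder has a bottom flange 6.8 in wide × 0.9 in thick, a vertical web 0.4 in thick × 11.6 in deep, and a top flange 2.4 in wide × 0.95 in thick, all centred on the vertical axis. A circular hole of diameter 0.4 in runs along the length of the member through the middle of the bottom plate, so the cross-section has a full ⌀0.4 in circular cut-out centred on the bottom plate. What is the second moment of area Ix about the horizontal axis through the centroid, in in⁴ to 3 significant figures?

Split into non-overlapping primitives; take the origin at the lower-left of the bounding box.
Bottom plate: 6.8 × 0.9, A = 6.12 in², y = 0.45 in, Ī = 0.4131 in⁴.
Web plate: 0.4 × 11.6, A = 4.64 in², y = 6.7 in, Ī = 52.03 in⁴.
Top plate: 2.4 × 0.95, A = 2.28 in², y = 12.975 in, Ī = 0.17148 in⁴.
Hole (subtracted): ⌀0.4, A = 0.12566 in², y = 0.45 in, Ī = 0.0012566 in⁴.
Centroid: ȳ = ΣA·y / ΣA = 4.9068 in.
Transfer each piece to the horizontal axis through the centroid using Ī + A·d² with d = y − 4.9068:
  bottom plate: d = -4.4568 in → contributes +121.98 in⁴
  web plate: d = 1.7932 in → contributes +66.95 in⁴
  top plate: d = 8.0682 in → contributes +148.59 in⁴
  hole: d = -4.4568 in → contributes −2.4974 in⁴
Total I = 335.02 in⁴.

Ix ≈ 335 in⁴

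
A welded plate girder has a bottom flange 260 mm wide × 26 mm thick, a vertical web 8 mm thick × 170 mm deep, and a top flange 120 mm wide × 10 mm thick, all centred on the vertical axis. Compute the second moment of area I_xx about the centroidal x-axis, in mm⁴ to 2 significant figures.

Break the section into simple shapes (no overlaps), measuring from the bottom-left corner of the bounding box.
Bottom plate: 260 × 26, A = 6 760 mm², y = 13 mm, Ī = 380 813 mm⁴.
Web plate: 8 × 170, A = 1 360 mm², y = 111 mm, Ī = 3 275 333 mm⁴.
Top plate: 120 × 10, A = 1 200 mm², y = 201 mm, Ī = 10 000 mm⁴.
Centroid: ȳ = ΣA·y / ΣA = 51.51 mm.
Transfer each piece to the centroidal x-axis using Ī + A·d² with d = y − 51.51:
  bottom plate: d = -38.51 mm → contributes +10 404 175 mm⁴
  web plate: d = 59.49 mm → contributes +8 089 032 mm⁴
  top plate: d = 149.5 mm → contributes +26 827 990 mm⁴
Total I = 45 321 196 mm⁴.

I_xx ≈ 4.5 × 10⁷ mm⁴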